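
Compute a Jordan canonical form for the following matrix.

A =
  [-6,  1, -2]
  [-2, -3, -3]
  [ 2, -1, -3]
J_3(-4)

The characteristic polynomial is
  det(x·I − A) = x^3 + 12*x^2 + 48*x + 64 = (x + 4)^3

Eigenvalues and multiplicities (the geometric multiplicity of λ is n − rank(A − λI), which equals the number of Jordan blocks for λ):
  λ = -4: algebraic multiplicity = 3, geometric multiplicity = 1

Determining the block sizes for each eigenvalue:
  λ = -4: one block (gm = 1), so the single block has size am = 3 → block sizes [3]

Assembling the blocks gives a Jordan form
J =
  [-4,  1,  0]
  [ 0, -4,  1]
  [ 0,  0, -4]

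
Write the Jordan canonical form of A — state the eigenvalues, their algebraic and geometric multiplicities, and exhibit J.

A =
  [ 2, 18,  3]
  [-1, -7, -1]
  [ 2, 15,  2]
J_3(-1)

The characteristic polynomial is
  det(x·I − A) = x^3 + 3*x^2 + 3*x + 1 = (x + 1)^3

Eigenvalues and multiplicities (the geometric multiplicity of λ is n − rank(A − λI), which equals the number of Jordan blocks for λ):
  λ = -1: algebraic multiplicity = 3, geometric multiplicity = 1

Determining the block sizes for each eigenvalue:
  λ = -1: one block (gm = 1), so the single block has size am = 3 → block sizes [3]

Assembling the blocks gives a Jordan form
J =
  [-1,  1,  0]
  [ 0, -1,  1]
  [ 0,  0, -1]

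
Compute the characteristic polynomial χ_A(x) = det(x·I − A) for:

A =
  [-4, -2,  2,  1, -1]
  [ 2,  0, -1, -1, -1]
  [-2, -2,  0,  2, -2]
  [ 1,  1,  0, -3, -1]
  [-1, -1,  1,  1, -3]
x^5 + 10*x^4 + 40*x^3 + 80*x^2 + 80*x + 32

Expanding det(x·I − A) (e.g. by cofactor expansion or by noting that A is similar to its Jordan form J, which has the same characteristic polynomial as A) gives
  χ_A(x) = x^5 + 10*x^4 + 40*x^3 + 80*x^2 + 80*x + 32
which factors as (x + 2)^5. The eigenvalues (with algebraic multiplicities) are λ = -2 with multiplicity 5.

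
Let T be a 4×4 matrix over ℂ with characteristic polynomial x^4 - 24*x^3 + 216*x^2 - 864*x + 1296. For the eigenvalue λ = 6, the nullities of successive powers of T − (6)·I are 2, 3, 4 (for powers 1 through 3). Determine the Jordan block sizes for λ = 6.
Block sizes for λ = 6: [3, 1]

From the dimensions of kernels of powers, the number of Jordan blocks of size at least j is d_j − d_{j−1} where d_j = dim ker(N^j) (with d_0 = 0). Computing the differences gives [2, 1, 1].
The number of blocks of size exactly k is (#blocks of size ≥ k) − (#blocks of size ≥ k + 1), so the partition is: 1 block(s) of size 1, 1 block(s) of size 3.
In nonincreasing order the block sizes are [3, 1].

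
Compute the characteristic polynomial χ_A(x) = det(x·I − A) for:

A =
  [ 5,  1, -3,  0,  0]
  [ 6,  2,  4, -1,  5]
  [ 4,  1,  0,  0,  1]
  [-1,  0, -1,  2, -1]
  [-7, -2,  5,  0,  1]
x^5 - 10*x^4 + 40*x^3 - 80*x^2 + 80*x - 32

Expanding det(x·I − A) (e.g. by cofactor expansion or by noting that A is similar to its Jordan form J, which has the same characteristic polynomial as A) gives
  χ_A(x) = x^5 - 10*x^4 + 40*x^3 - 80*x^2 + 80*x - 32
which factors as (x - 2)^5. The eigenvalues (with algebraic multiplicities) are λ = 2 with multiplicity 5.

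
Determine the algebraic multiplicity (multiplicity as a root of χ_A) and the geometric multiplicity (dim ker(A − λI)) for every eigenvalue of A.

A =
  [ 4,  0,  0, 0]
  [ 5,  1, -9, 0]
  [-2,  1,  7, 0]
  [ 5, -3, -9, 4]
λ = 4: alg = 4, geom = 2

Step 1 — factor the characteristic polynomial to read off the algebraic multiplicities:
  χ_A(x) = (x - 4)^4

Step 2 — compute geometric multiplicities via the rank-nullity identity g(λ) = n − rank(A − λI):
  rank(A − (4)·I) = 2, so dim ker(A − (4)·I) = n − 2 = 2

Summary:
  λ = 4: algebraic multiplicity = 4, geometric multiplicity = 2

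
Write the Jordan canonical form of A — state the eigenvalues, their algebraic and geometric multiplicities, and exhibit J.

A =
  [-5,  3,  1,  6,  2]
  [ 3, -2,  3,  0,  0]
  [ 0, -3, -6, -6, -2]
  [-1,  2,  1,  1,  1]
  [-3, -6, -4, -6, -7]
J_2(-5) ⊕ J_1(-5) ⊕ J_2(-2)

The characteristic polynomial is
  det(x·I − A) = x^5 + 19*x^4 + 139*x^3 + 485*x^2 + 800*x + 500 = (x + 2)^2*(x + 5)^3

Eigenvalues and multiplicities (the geometric multiplicity of λ is n − rank(A − λI), which equals the number of Jordan blocks for λ):
  λ = -5: algebraic multiplicity = 3, geometric multiplicity = 2
  λ = -2: algebraic multiplicity = 2, geometric multiplicity = 1

Determining the block sizes for each eigenvalue:
  λ = -5: 2 blocks summing to 3 forces exactly one block of size 2 and the rest size 1 → block sizes [2, 1]
  λ = -2: one block (gm = 1), so the single block has size am = 2 → block sizes [2]

Assembling the blocks gives a Jordan form
J =
  [-5,  1,  0,  0,  0]
  [ 0, -5,  0,  0,  0]
  [ 0,  0, -5,  0,  0]
  [ 0,  0,  0, -2,  1]
  [ 0,  0,  0,  0, -2]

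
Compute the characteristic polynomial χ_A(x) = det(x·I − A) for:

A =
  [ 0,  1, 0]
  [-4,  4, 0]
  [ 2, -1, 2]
x^3 - 6*x^2 + 12*x - 8

Expanding det(x·I − A) (e.g. by cofactor expansion or by noting that A is similar to its Jordan form J, which has the same characteristic polynomial as A) gives
  χ_A(x) = x^3 - 6*x^2 + 12*x - 8
which factors as (x - 2)^3. The eigenvalues (with algebraic multiplicities) are λ = 2 with multiplicity 3.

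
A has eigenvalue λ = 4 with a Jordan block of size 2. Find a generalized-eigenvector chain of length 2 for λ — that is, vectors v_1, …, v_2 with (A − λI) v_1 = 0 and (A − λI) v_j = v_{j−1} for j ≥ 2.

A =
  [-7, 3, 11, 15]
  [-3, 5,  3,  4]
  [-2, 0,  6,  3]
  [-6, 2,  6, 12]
A Jordan chain for λ = 4 of length 2:
v_1 = (-11, -3, -2, -6)ᵀ
v_2 = (1, 0, 0, 0)ᵀ

Let N = A − (4)·I. We want v_2 with N^2 v_2 = 0 but N^1 v_2 ≠ 0; then v_{j-1} := N · v_j for j = 2, …, 2.

Pick v_2 = (1, 0, 0, 0)ᵀ.
Then v_1 = N · v_2 = (-11, -3, -2, -6)ᵀ.

Sanity check: (A − (4)·I) v_1 = (0, 0, 0, 0)ᵀ = 0. ✓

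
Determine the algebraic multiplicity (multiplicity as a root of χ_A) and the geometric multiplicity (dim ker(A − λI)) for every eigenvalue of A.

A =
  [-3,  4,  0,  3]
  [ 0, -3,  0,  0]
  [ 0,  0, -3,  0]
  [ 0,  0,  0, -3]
λ = -3: alg = 4, geom = 3

Step 1 — factor the characteristic polynomial to read off the algebraic multiplicities:
  χ_A(x) = (x + 3)^4

Step 2 — compute geometric multiplicities via the rank-nullity identity g(λ) = n − rank(A − λI):
  rank(A − (-3)·I) = 1, so dim ker(A − (-3)·I) = n − 1 = 3

Summary:
  λ = -3: algebraic multiplicity = 4, geometric multiplicity = 3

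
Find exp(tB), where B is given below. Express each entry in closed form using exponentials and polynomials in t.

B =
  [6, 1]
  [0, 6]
e^{tB} =
  [exp(6*t), t*exp(6*t)]
  [0, exp(6*t)]

Strategy: write B = P · J · P⁻¹ where J is a Jordan canonical form, so e^{tB} = P · e^{tJ} · P⁻¹, and e^{tJ} can be computed block-by-block.

B has Jordan form
J =
  [6, 1]
  [0, 6]
(up to reordering of blocks).

Per-block formulas:
  For a 2×2 Jordan block J_2(6): exp(t · J_2(6)) = e^(6t)·(I + t·N), where N is the 2×2 nilpotent shift.

After assembling e^{tJ} and conjugating by P, we get:

e^{tB} =
  [exp(6*t), t*exp(6*t)]
  [0, exp(6*t)]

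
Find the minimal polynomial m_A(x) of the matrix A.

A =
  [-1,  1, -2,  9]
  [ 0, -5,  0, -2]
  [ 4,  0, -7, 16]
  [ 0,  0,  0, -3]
x^3 + 13*x^2 + 55*x + 75

The characteristic polynomial is χ_A(x) = (x + 3)^2*(x + 5)^2, so the eigenvalues are known. The minimal polynomial is
  m_A(x) = Π_λ (x − λ)^{k_λ}
where k_λ is the size of the *largest* Jordan block for λ (equivalently, the smallest k with (A − λI)^k v = 0 for every generalised eigenvector v of λ).

  λ = -5: largest Jordan block has size 2, contributing (x + 5)^2
  λ = -3: largest Jordan block has size 1, contributing (x + 3)

So m_A(x) = (x + 3)*(x + 5)^2 = x^3 + 13*x^2 + 55*x + 75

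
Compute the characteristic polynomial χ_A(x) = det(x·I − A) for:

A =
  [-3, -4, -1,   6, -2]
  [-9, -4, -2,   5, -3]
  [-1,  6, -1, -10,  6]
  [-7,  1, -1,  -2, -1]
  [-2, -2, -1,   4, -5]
x^5 + 15*x^4 + 87*x^3 + 241*x^2 + 312*x + 144

Expanding det(x·I − A) (e.g. by cofactor expansion or by noting that A is similar to its Jordan form J, which has the same characteristic polynomial as A) gives
  χ_A(x) = x^5 + 15*x^4 + 87*x^3 + 241*x^2 + 312*x + 144
which factors as (x + 1)*(x + 3)^2*(x + 4)^2. The eigenvalues (with algebraic multiplicities) are λ = -4 with multiplicity 2, λ = -3 with multiplicity 2, λ = -1 with multiplicity 1.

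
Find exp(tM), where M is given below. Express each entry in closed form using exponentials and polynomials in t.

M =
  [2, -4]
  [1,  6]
e^{tM} =
  [-2*t*exp(4*t) + exp(4*t), -4*t*exp(4*t)]
  [t*exp(4*t), 2*t*exp(4*t) + exp(4*t)]

Strategy: write M = P · J · P⁻¹ where J is a Jordan canonical form, so e^{tM} = P · e^{tJ} · P⁻¹, and e^{tJ} can be computed block-by-block.

M has Jordan form
J =
  [4, 1]
  [0, 4]
(up to reordering of blocks).

Per-block formulas:
  For a 2×2 Jordan block J_2(4): exp(t · J_2(4)) = e^(4t)·(I + t·N), where N is the 2×2 nilpotent shift.

After assembling e^{tJ} and conjugating by P, we get:

e^{tM} =
  [-2*t*exp(4*t) + exp(4*t), -4*t*exp(4*t)]
  [t*exp(4*t), 2*t*exp(4*t) + exp(4*t)]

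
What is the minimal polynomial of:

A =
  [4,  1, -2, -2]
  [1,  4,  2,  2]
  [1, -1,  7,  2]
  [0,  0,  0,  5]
x^2 - 10*x + 25

The characteristic polynomial is χ_A(x) = (x - 5)^4, so the eigenvalues are known. The minimal polynomial is
  m_A(x) = Π_λ (x − λ)^{k_λ}
where k_λ is the size of the *largest* Jordan block for λ (equivalently, the smallest k with (A − λI)^k v = 0 for every generalised eigenvector v of λ).

  λ = 5: largest Jordan block has size 2, contributing (x − 5)^2

So m_A(x) = (x - 5)^2 = x^2 - 10*x + 25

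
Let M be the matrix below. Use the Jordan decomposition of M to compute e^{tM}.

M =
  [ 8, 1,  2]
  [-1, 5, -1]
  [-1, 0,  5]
e^{tM} =
  [t^2*exp(6*t)/2 + 2*t*exp(6*t) + exp(6*t), t^2*exp(6*t)/2 + t*exp(6*t), t^2*exp(6*t)/2 + 2*t*exp(6*t)]
  [-t*exp(6*t), -t*exp(6*t) + exp(6*t), -t*exp(6*t)]
  [-t^2*exp(6*t)/2 - t*exp(6*t), -t^2*exp(6*t)/2, -t^2*exp(6*t)/2 - t*exp(6*t) + exp(6*t)]

Strategy: write M = P · J · P⁻¹ where J is a Jordan canonical form, so e^{tM} = P · e^{tJ} · P⁻¹, and e^{tJ} can be computed block-by-block.

M has Jordan form
J =
  [6, 1, 0]
  [0, 6, 1]
  [0, 0, 6]
(up to reordering of blocks).

Per-block formulas:
  For a 3×3 Jordan block J_3(6): exp(t · J_3(6)) = e^(6t)·(I + t·N + (t^2/2)·N^2), where N is the 3×3 nilpotent shift.

After assembling e^{tJ} and conjugating by P, we get:

e^{tM} =
  [t^2*exp(6*t)/2 + 2*t*exp(6*t) + exp(6*t), t^2*exp(6*t)/2 + t*exp(6*t), t^2*exp(6*t)/2 + 2*t*exp(6*t)]
  [-t*exp(6*t), -t*exp(6*t) + exp(6*t), -t*exp(6*t)]
  [-t^2*exp(6*t)/2 - t*exp(6*t), -t^2*exp(6*t)/2, -t^2*exp(6*t)/2 - t*exp(6*t) + exp(6*t)]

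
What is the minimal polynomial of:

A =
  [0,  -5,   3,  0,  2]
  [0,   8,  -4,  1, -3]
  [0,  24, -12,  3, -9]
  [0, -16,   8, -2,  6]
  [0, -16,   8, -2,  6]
x^2

The characteristic polynomial is χ_A(x) = x^5, so the eigenvalues are known. The minimal polynomial is
  m_A(x) = Π_λ (x − λ)^{k_λ}
where k_λ is the size of the *largest* Jordan block for λ (equivalently, the smallest k with (A − λI)^k v = 0 for every generalised eigenvector v of λ).

  λ = 0: largest Jordan block has size 2, contributing (x − 0)^2

So m_A(x) = x^2 = x^2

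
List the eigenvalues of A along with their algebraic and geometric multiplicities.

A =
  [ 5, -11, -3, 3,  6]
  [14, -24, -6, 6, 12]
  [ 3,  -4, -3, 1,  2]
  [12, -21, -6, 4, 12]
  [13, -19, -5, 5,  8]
λ = -2: alg = 5, geom = 3

Step 1 — factor the characteristic polynomial to read off the algebraic multiplicities:
  χ_A(x) = (x + 2)^5

Step 2 — compute geometric multiplicities via the rank-nullity identity g(λ) = n − rank(A − λI):
  rank(A − (-2)·I) = 2, so dim ker(A − (-2)·I) = n − 2 = 3

Summary:
  λ = -2: algebraic multiplicity = 5, geometric multiplicity = 3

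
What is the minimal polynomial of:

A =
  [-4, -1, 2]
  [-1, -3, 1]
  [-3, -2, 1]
x^3 + 6*x^2 + 12*x + 8

The characteristic polynomial is χ_A(x) = (x + 2)^3, so the eigenvalues are known. The minimal polynomial is
  m_A(x) = Π_λ (x − λ)^{k_λ}
where k_λ is the size of the *largest* Jordan block for λ (equivalently, the smallest k with (A − λI)^k v = 0 for every generalised eigenvector v of λ).

  λ = -2: largest Jordan block has size 3, contributing (x + 2)^3

So m_A(x) = (x + 2)^3 = x^3 + 6*x^2 + 12*x + 8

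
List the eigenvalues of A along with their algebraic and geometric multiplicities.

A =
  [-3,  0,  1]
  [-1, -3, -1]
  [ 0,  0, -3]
λ = -3: alg = 3, geom = 1

Step 1 — factor the characteristic polynomial to read off the algebraic multiplicities:
  χ_A(x) = (x + 3)^3

Step 2 — compute geometric multiplicities via the rank-nullity identity g(λ) = n − rank(A − λI):
  rank(A − (-3)·I) = 2, so dim ker(A − (-3)·I) = n − 2 = 1

Summary:
  λ = -3: algebraic multiplicity = 3, geometric multiplicity = 1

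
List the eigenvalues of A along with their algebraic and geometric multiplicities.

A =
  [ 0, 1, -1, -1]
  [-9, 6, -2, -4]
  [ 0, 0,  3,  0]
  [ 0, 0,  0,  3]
λ = 3: alg = 4, geom = 2

Step 1 — factor the characteristic polynomial to read off the algebraic multiplicities:
  χ_A(x) = (x - 3)^4

Step 2 — compute geometric multiplicities via the rank-nullity identity g(λ) = n − rank(A − λI):
  rank(A − (3)·I) = 2, so dim ker(A − (3)·I) = n − 2 = 2

Summary:
  λ = 3: algebraic multiplicity = 4, geometric multiplicity = 2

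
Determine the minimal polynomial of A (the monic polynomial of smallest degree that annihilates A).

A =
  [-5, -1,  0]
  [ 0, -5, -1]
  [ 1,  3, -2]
x^3 + 12*x^2 + 48*x + 64

The characteristic polynomial is χ_A(x) = (x + 4)^3, so the eigenvalues are known. The minimal polynomial is
  m_A(x) = Π_λ (x − λ)^{k_λ}
where k_λ is the size of the *largest* Jordan block for λ (equivalently, the smallest k with (A − λI)^k v = 0 for every generalised eigenvector v of λ).

  λ = -4: largest Jordan block has size 3, contributing (x + 4)^3

So m_A(x) = (x + 4)^3 = x^3 + 12*x^2 + 48*x + 64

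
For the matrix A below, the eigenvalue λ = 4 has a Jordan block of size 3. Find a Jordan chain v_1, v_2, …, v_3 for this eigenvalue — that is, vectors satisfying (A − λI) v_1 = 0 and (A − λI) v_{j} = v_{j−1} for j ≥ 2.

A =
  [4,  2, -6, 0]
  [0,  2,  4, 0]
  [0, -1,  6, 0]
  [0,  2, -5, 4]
A Jordan chain for λ = 4 of length 3:
v_1 = (2, 0, 0, 1)ᵀ
v_2 = (2, -2, -1, 2)ᵀ
v_3 = (0, 1, 0, 0)ᵀ

Let N = A − (4)·I. We want v_3 with N^3 v_3 = 0 but N^2 v_3 ≠ 0; then v_{j-1} := N · v_j for j = 3, …, 2.

Pick v_3 = (0, 1, 0, 0)ᵀ.
Then v_2 = N · v_3 = (2, -2, -1, 2)ᵀ.
Then v_1 = N · v_2 = (2, 0, 0, 1)ᵀ.

Sanity check: (A − (4)·I) v_1 = (0, 0, 0, 0)ᵀ = 0. ✓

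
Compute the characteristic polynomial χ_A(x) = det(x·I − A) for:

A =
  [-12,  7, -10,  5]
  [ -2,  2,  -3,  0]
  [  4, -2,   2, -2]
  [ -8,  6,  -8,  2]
x^4 + 6*x^3 + 12*x^2 + 8*x

Expanding det(x·I − A) (e.g. by cofactor expansion or by noting that A is similar to its Jordan form J, which has the same characteristic polynomial as A) gives
  χ_A(x) = x^4 + 6*x^3 + 12*x^2 + 8*x
which factors as x*(x + 2)^3. The eigenvalues (with algebraic multiplicities) are λ = -2 with multiplicity 3, λ = 0 with multiplicity 1.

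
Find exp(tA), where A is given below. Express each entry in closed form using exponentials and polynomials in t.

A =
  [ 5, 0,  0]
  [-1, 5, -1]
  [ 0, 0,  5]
e^{tA} =
  [exp(5*t), 0, 0]
  [-t*exp(5*t), exp(5*t), -t*exp(5*t)]
  [0, 0, exp(5*t)]

Strategy: write A = P · J · P⁻¹ where J is a Jordan canonical form, so e^{tA} = P · e^{tJ} · P⁻¹, and e^{tJ} can be computed block-by-block.

A has Jordan form
J =
  [5, 1, 0]
  [0, 5, 0]
  [0, 0, 5]
(up to reordering of blocks).

Per-block formulas:
  For a 1×1 block at λ = 5: exp(t · [5]) = [e^(5t)].
  For a 2×2 Jordan block J_2(5): exp(t · J_2(5)) = e^(5t)·(I + t·N), where N is the 2×2 nilpotent shift.

After assembling e^{tJ} and conjugating by P, we get:

e^{tA} =
  [exp(5*t), 0, 0]
  [-t*exp(5*t), exp(5*t), -t*exp(5*t)]
  [0, 0, exp(5*t)]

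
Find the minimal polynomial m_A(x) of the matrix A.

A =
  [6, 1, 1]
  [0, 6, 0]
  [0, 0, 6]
x^2 - 12*x + 36

The characteristic polynomial is χ_A(x) = (x - 6)^3, so the eigenvalues are known. The minimal polynomial is
  m_A(x) = Π_λ (x − λ)^{k_λ}
where k_λ is the size of the *largest* Jordan block for λ (equivalently, the smallest k with (A − λI)^k v = 0 for every generalised eigenvector v of λ).

  λ = 6: largest Jordan block has size 2, contributing (x − 6)^2

So m_A(x) = (x - 6)^2 = x^2 - 12*x + 36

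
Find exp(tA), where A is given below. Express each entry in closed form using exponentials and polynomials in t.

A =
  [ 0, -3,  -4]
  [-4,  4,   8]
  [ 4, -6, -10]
e^{tA} =
  [2*t*exp(-2*t) + exp(-2*t), -3*t*exp(-2*t), -4*t*exp(-2*t)]
  [-4*t*exp(-2*t), 6*t*exp(-2*t) + exp(-2*t), 8*t*exp(-2*t)]
  [4*t*exp(-2*t), -6*t*exp(-2*t), -8*t*exp(-2*t) + exp(-2*t)]

Strategy: write A = P · J · P⁻¹ where J is a Jordan canonical form, so e^{tA} = P · e^{tJ} · P⁻¹, and e^{tJ} can be computed block-by-block.

A has Jordan form
J =
  [-2,  1,  0]
  [ 0, -2,  0]
  [ 0,  0, -2]
(up to reordering of blocks).

Per-block formulas:
  For a 1×1 block at λ = -2: exp(t · [-2]) = [e^(-2t)].
  For a 2×2 Jordan block J_2(-2): exp(t · J_2(-2)) = e^(-2t)·(I + t·N), where N is the 2×2 nilpotent shift.

After assembling e^{tJ} and conjugating by P, we get:

e^{tA} =
  [2*t*exp(-2*t) + exp(-2*t), -3*t*exp(-2*t), -4*t*exp(-2*t)]
  [-4*t*exp(-2*t), 6*t*exp(-2*t) + exp(-2*t), 8*t*exp(-2*t)]
  [4*t*exp(-2*t), -6*t*exp(-2*t), -8*t*exp(-2*t) + exp(-2*t)]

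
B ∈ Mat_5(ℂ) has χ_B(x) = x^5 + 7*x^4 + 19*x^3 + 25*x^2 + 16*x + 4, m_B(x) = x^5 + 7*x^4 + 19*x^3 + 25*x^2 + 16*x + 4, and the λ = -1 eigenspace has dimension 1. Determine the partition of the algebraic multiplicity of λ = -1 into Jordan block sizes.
Block sizes for λ = -1: [3]

Step 1 — from the characteristic polynomial, algebraic multiplicity of λ = -1 is 3. From dim ker(B − (-1)·I) = 1, there are exactly 1 Jordan blocks for λ = -1.
Step 2 — from the minimal polynomial, the factor (x + 1)^3 tells us the largest block for λ = -1 has size 3.
Step 3 — with total size 3, 1 blocks, and largest block 3, the block sizes (in nonincreasing order) are [3].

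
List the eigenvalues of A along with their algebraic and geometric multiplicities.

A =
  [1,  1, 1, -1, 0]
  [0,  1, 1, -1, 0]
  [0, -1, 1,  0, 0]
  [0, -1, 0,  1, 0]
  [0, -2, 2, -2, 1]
λ = 1: alg = 5, geom = 3

Step 1 — factor the characteristic polynomial to read off the algebraic multiplicities:
  χ_A(x) = (x - 1)^5

Step 2 — compute geometric multiplicities via the rank-nullity identity g(λ) = n − rank(A − λI):
  rank(A − (1)·I) = 2, so dim ker(A − (1)·I) = n − 2 = 3

Summary:
  λ = 1: algebraic multiplicity = 5, geometric multiplicity = 3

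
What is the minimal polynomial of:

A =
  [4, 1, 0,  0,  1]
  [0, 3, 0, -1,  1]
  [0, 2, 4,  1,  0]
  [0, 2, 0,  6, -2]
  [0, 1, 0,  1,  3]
x^2 - 8*x + 16

The characteristic polynomial is χ_A(x) = (x - 4)^5, so the eigenvalues are known. The minimal polynomial is
  m_A(x) = Π_λ (x − λ)^{k_λ}
where k_λ is the size of the *largest* Jordan block for λ (equivalently, the smallest k with (A − λI)^k v = 0 for every generalised eigenvector v of λ).

  λ = 4: largest Jordan block has size 2, contributing (x − 4)^2

So m_A(x) = (x - 4)^2 = x^2 - 8*x + 16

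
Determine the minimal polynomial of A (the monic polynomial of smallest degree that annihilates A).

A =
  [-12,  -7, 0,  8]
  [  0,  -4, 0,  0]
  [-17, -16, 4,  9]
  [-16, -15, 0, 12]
x^4 - 32*x^2 + 256

The characteristic polynomial is χ_A(x) = (x - 4)^2*(x + 4)^2, so the eigenvalues are known. The minimal polynomial is
  m_A(x) = Π_λ (x − λ)^{k_λ}
where k_λ is the size of the *largest* Jordan block for λ (equivalently, the smallest k with (A − λI)^k v = 0 for every generalised eigenvector v of λ).

  λ = -4: largest Jordan block has size 2, contributing (x + 4)^2
  λ = 4: largest Jordan block has size 2, contributing (x − 4)^2

So m_A(x) = (x - 4)^2*(x + 4)^2 = x^4 - 32*x^2 + 256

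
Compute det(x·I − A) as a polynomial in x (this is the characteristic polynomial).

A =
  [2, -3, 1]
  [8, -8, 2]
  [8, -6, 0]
x^3 + 6*x^2 + 12*x + 8

Expanding det(x·I − A) (e.g. by cofactor expansion or by noting that A is similar to its Jordan form J, which has the same characteristic polynomial as A) gives
  χ_A(x) = x^3 + 6*x^2 + 12*x + 8
which factors as (x + 2)^3. The eigenvalues (with algebraic multiplicities) are λ = -2 with multiplicity 3.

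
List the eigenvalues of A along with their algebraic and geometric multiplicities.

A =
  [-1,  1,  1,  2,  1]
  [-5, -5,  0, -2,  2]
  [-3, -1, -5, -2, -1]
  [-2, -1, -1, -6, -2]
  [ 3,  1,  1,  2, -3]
λ = -4: alg = 5, geom = 2

Step 1 — factor the characteristic polynomial to read off the algebraic multiplicities:
  χ_A(x) = (x + 4)^5

Step 2 — compute geometric multiplicities via the rank-nullity identity g(λ) = n − rank(A − λI):
  rank(A − (-4)·I) = 3, so dim ker(A − (-4)·I) = n − 3 = 2

Summary:
  λ = -4: algebraic multiplicity = 5, geometric multiplicity = 2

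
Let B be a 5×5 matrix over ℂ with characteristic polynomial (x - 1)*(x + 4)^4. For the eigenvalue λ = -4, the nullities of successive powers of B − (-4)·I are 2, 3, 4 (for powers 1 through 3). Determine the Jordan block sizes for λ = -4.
Block sizes for λ = -4: [3, 1]

From the dimensions of kernels of powers, the number of Jordan blocks of size at least j is d_j − d_{j−1} where d_j = dim ker(N^j) (with d_0 = 0). Computing the differences gives [2, 1, 1].
The number of blocks of size exactly k is (#blocks of size ≥ k) − (#blocks of size ≥ k + 1), so the partition is: 1 block(s) of size 1, 1 block(s) of size 3.
In nonincreasing order the block sizes are [3, 1].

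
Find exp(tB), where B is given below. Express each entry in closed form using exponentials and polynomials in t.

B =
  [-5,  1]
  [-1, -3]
e^{tB} =
  [-t*exp(-4*t) + exp(-4*t), t*exp(-4*t)]
  [-t*exp(-4*t), t*exp(-4*t) + exp(-4*t)]

Strategy: write B = P · J · P⁻¹ where J is a Jordan canonical form, so e^{tB} = P · e^{tJ} · P⁻¹, and e^{tJ} can be computed block-by-block.

B has Jordan form
J =
  [-4,  1]
  [ 0, -4]
(up to reordering of blocks).

Per-block formulas:
  For a 2×2 Jordan block J_2(-4): exp(t · J_2(-4)) = e^(-4t)·(I + t·N), where N is the 2×2 nilpotent shift.

After assembling e^{tJ} and conjugating by P, we get:

e^{tB} =
  [-t*exp(-4*t) + exp(-4*t), t*exp(-4*t)]
  [-t*exp(-4*t), t*exp(-4*t) + exp(-4*t)]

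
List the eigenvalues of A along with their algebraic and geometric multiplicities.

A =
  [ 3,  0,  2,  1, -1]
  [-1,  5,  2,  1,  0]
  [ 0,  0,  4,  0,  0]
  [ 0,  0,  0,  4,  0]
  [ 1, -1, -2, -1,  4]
λ = 4: alg = 5, geom = 3

Step 1 — factor the characteristic polynomial to read off the algebraic multiplicities:
  χ_A(x) = (x - 4)^5

Step 2 — compute geometric multiplicities via the rank-nullity identity g(λ) = n − rank(A − λI):
  rank(A − (4)·I) = 2, so dim ker(A − (4)·I) = n − 2 = 3

Summary:
  λ = 4: algebraic multiplicity = 5, geometric multiplicity = 3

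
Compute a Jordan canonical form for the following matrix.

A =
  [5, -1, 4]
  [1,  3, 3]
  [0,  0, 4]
J_3(4)

The characteristic polynomial is
  det(x·I − A) = x^3 - 12*x^2 + 48*x - 64 = (x - 4)^3

Eigenvalues and multiplicities (the geometric multiplicity of λ is n − rank(A − λI), which equals the number of Jordan blocks for λ):
  λ = 4: algebraic multiplicity = 3, geometric multiplicity = 1

Determining the block sizes for each eigenvalue:
  λ = 4: one block (gm = 1), so the single block has size am = 3 → block sizes [3]

Assembling the blocks gives a Jordan form
J =
  [4, 1, 0]
  [0, 4, 1]
  [0, 0, 4]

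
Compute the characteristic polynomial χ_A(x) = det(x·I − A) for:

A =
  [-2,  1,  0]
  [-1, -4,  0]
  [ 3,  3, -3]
x^3 + 9*x^2 + 27*x + 27

Expanding det(x·I − A) (e.g. by cofactor expansion or by noting that A is similar to its Jordan form J, which has the same characteristic polynomial as A) gives
  χ_A(x) = x^3 + 9*x^2 + 27*x + 27
which factors as (x + 3)^3. The eigenvalues (with algebraic multiplicities) are λ = -3 with multiplicity 3.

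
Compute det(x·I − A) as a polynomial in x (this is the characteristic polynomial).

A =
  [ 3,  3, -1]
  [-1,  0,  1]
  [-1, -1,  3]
x^3 - 6*x^2 + 12*x - 8

Expanding det(x·I − A) (e.g. by cofactor expansion or by noting that A is similar to its Jordan form J, which has the same characteristic polynomial as A) gives
  χ_A(x) = x^3 - 6*x^2 + 12*x - 8
which factors as (x - 2)^3. The eigenvalues (with algebraic multiplicities) are λ = 2 with multiplicity 3.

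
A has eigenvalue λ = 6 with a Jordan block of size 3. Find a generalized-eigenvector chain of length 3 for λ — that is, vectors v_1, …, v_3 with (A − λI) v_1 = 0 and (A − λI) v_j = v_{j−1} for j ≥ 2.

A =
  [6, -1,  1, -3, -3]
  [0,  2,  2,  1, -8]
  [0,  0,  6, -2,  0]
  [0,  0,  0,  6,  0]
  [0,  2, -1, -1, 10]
A Jordan chain for λ = 6 of length 3:
v_1 = (-2, 0, 0, 0, 0)ᵀ
v_2 = (-1, -4, 0, 0, 2)ᵀ
v_3 = (0, 1, 0, 0, 0)ᵀ

Let N = A − (6)·I. We want v_3 with N^3 v_3 = 0 but N^2 v_3 ≠ 0; then v_{j-1} := N · v_j for j = 3, …, 2.

Pick v_3 = (0, 1, 0, 0, 0)ᵀ.
Then v_2 = N · v_3 = (-1, -4, 0, 0, 2)ᵀ.
Then v_1 = N · v_2 = (-2, 0, 0, 0, 0)ᵀ.

Sanity check: (A − (6)·I) v_1 = (0, 0, 0, 0, 0)ᵀ = 0. ✓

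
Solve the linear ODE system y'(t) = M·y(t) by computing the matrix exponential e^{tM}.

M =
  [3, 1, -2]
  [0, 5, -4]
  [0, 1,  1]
e^{tM} =
  [exp(3*t), t*exp(3*t), -2*t*exp(3*t)]
  [0, 2*t*exp(3*t) + exp(3*t), -4*t*exp(3*t)]
  [0, t*exp(3*t), -2*t*exp(3*t) + exp(3*t)]

Strategy: write M = P · J · P⁻¹ where J is a Jordan canonical form, so e^{tM} = P · e^{tJ} · P⁻¹, and e^{tJ} can be computed block-by-block.

M has Jordan form
J =
  [3, 1, 0]
  [0, 3, 0]
  [0, 0, 3]
(up to reordering of blocks).

Per-block formulas:
  For a 1×1 block at λ = 3: exp(t · [3]) = [e^(3t)].
  For a 2×2 Jordan block J_2(3): exp(t · J_2(3)) = e^(3t)·(I + t·N), where N is the 2×2 nilpotent shift.

After assembling e^{tJ} and conjugating by P, we get:

e^{tM} =
  [exp(3*t), t*exp(3*t), -2*t*exp(3*t)]
  [0, 2*t*exp(3*t) + exp(3*t), -4*t*exp(3*t)]
  [0, t*exp(3*t), -2*t*exp(3*t) + exp(3*t)]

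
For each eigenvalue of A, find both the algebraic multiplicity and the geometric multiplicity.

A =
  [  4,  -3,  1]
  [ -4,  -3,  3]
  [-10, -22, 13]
λ = 4: alg = 1, geom = 1; λ = 5: alg = 2, geom = 1

Step 1 — factor the characteristic polynomial to read off the algebraic multiplicities:
  χ_A(x) = (x - 5)^2*(x - 4)

Step 2 — compute geometric multiplicities via the rank-nullity identity g(λ) = n − rank(A − λI):
  rank(A − (4)·I) = 2, so dim ker(A − (4)·I) = n − 2 = 1
  rank(A − (5)·I) = 2, so dim ker(A − (5)·I) = n − 2 = 1

Summary:
  λ = 4: algebraic multiplicity = 1, geometric multiplicity = 1
  λ = 5: algebraic multiplicity = 2, geometric multiplicity = 1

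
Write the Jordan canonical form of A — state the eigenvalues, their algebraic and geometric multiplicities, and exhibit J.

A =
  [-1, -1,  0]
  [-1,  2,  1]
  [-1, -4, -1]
J_3(0)

The characteristic polynomial is
  det(x·I − A) = x^3

Eigenvalues and multiplicities (the geometric multiplicity of λ is n − rank(A − λI), which equals the number of Jordan blocks for λ):
  λ = 0: algebraic multiplicity = 3, geometric multiplicity = 1

Determining the block sizes for each eigenvalue:
  λ = 0: one block (gm = 1), so the single block has size am = 3 → block sizes [3]

Assembling the blocks gives a Jordan form
J =
  [0, 1, 0]
  [0, 0, 1]
  [0, 0, 0]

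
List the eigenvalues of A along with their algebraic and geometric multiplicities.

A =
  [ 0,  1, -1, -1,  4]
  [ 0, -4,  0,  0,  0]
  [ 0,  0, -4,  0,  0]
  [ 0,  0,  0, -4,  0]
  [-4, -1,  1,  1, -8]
λ = -4: alg = 5, geom = 4

Step 1 — factor the characteristic polynomial to read off the algebraic multiplicities:
  χ_A(x) = (x + 4)^5

Step 2 — compute geometric multiplicities via the rank-nullity identity g(λ) = n − rank(A − λI):
  rank(A − (-4)·I) = 1, so dim ker(A − (-4)·I) = n − 1 = 4

Summary:
  λ = -4: algebraic multiplicity = 5, geometric multiplicity = 4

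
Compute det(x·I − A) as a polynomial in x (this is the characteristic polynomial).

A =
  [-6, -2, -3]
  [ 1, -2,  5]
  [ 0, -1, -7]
x^3 + 15*x^2 + 75*x + 125

Expanding det(x·I − A) (e.g. by cofactor expansion or by noting that A is similar to its Jordan form J, which has the same characteristic polynomial as A) gives
  χ_A(x) = x^3 + 15*x^2 + 75*x + 125
which factors as (x + 5)^3. The eigenvalues (with algebraic multiplicities) are λ = -5 with multiplicity 3.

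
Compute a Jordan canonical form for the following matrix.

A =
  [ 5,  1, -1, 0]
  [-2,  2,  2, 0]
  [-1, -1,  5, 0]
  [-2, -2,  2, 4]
J_2(4) ⊕ J_1(4) ⊕ J_1(4)

The characteristic polynomial is
  det(x·I − A) = x^4 - 16*x^3 + 96*x^2 - 256*x + 256 = (x - 4)^4

Eigenvalues and multiplicities (the geometric multiplicity of λ is n − rank(A − λI), which equals the number of Jordan blocks for λ):
  λ = 4: algebraic multiplicity = 4, geometric multiplicity = 3

Determining the block sizes for each eigenvalue:
  λ = 4: 3 blocks summing to 4 forces exactly one block of size 2 and the rest size 1 → block sizes [2, 1, 1]

Assembling the blocks gives a Jordan form
J =
  [4, 1, 0, 0]
  [0, 4, 0, 0]
  [0, 0, 4, 0]
  [0, 0, 0, 4]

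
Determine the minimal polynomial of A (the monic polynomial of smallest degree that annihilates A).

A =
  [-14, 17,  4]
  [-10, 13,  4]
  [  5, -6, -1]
x^3 + 2*x^2 - 7*x + 4

The characteristic polynomial is χ_A(x) = (x - 1)^2*(x + 4), so the eigenvalues are known. The minimal polynomial is
  m_A(x) = Π_λ (x − λ)^{k_λ}
where k_λ is the size of the *largest* Jordan block for λ (equivalently, the smallest k with (A − λI)^k v = 0 for every generalised eigenvector v of λ).

  λ = -4: largest Jordan block has size 1, contributing (x + 4)
  λ = 1: largest Jordan block has size 2, contributing (x − 1)^2

So m_A(x) = (x - 1)^2*(x + 4) = x^3 + 2*x^2 - 7*x + 4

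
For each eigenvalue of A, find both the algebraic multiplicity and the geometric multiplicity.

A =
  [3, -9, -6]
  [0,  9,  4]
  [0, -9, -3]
λ = 3: alg = 3, geom = 2

Step 1 — factor the characteristic polynomial to read off the algebraic multiplicities:
  χ_A(x) = (x - 3)^3

Step 2 — compute geometric multiplicities via the rank-nullity identity g(λ) = n − rank(A − λI):
  rank(A − (3)·I) = 1, so dim ker(A − (3)·I) = n − 1 = 2

Summary:
  λ = 3: algebraic multiplicity = 3, geometric multiplicity = 2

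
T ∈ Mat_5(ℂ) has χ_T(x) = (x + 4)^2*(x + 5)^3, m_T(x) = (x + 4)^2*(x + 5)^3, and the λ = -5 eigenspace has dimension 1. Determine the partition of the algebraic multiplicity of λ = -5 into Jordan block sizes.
Block sizes for λ = -5: [3]

Step 1 — from the characteristic polynomial, algebraic multiplicity of λ = -5 is 3. From dim ker(T − (-5)·I) = 1, there are exactly 1 Jordan blocks for λ = -5.
Step 2 — from the minimal polynomial, the factor (x + 5)^3 tells us the largest block for λ = -5 has size 3.
Step 3 — with total size 3, 1 blocks, and largest block 3, the block sizes (in nonincreasing order) are [3].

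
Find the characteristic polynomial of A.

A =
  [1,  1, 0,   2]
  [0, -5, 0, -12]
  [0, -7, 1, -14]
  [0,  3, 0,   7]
x^4 - 4*x^3 + 6*x^2 - 4*x + 1

Expanding det(x·I − A) (e.g. by cofactor expansion or by noting that A is similar to its Jordan form J, which has the same characteristic polynomial as A) gives
  χ_A(x) = x^4 - 4*x^3 + 6*x^2 - 4*x + 1
which factors as (x - 1)^4. The eigenvalues (with algebraic multiplicities) are λ = 1 with multiplicity 4.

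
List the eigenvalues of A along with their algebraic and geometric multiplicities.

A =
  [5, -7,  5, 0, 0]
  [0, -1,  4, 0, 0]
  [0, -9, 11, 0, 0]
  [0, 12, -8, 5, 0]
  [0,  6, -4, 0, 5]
λ = 5: alg = 5, geom = 3

Step 1 — factor the characteristic polynomial to read off the algebraic multiplicities:
  χ_A(x) = (x - 5)^5

Step 2 — compute geometric multiplicities via the rank-nullity identity g(λ) = n − rank(A − λI):
  rank(A − (5)·I) = 2, so dim ker(A − (5)·I) = n − 2 = 3

Summary:
  λ = 5: algebraic multiplicity = 5, geometric multiplicity = 3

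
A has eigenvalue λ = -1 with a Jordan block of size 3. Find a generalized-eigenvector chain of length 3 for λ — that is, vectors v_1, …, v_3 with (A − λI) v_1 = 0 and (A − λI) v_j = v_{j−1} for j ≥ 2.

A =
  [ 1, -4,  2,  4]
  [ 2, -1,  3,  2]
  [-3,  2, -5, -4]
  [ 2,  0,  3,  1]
A Jordan chain for λ = -1 of length 3:
v_1 = (-2, -1, 2, -1)ᵀ
v_2 = (2, 2, -3, 2)ᵀ
v_3 = (1, 0, 0, 0)ᵀ

Let N = A − (-1)·I. We want v_3 with N^3 v_3 = 0 but N^2 v_3 ≠ 0; then v_{j-1} := N · v_j for j = 3, …, 2.

Pick v_3 = (1, 0, 0, 0)ᵀ.
Then v_2 = N · v_3 = (2, 2, -3, 2)ᵀ.
Then v_1 = N · v_2 = (-2, -1, 2, -1)ᵀ.

Sanity check: (A − (-1)·I) v_1 = (0, 0, 0, 0)ᵀ = 0. ✓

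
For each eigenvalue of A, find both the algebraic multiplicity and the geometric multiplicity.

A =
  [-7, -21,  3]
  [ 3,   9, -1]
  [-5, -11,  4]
λ = 2: alg = 3, geom = 1

Step 1 — factor the characteristic polynomial to read off the algebraic multiplicities:
  χ_A(x) = (x - 2)^3

Step 2 — compute geometric multiplicities via the rank-nullity identity g(λ) = n − rank(A − λI):
  rank(A − (2)·I) = 2, so dim ker(A − (2)·I) = n − 2 = 1

Summary:
  λ = 2: algebraic multiplicity = 3, geometric multiplicity = 1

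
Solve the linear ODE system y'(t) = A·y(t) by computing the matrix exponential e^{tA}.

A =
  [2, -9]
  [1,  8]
e^{tA} =
  [-3*t*exp(5*t) + exp(5*t), -9*t*exp(5*t)]
  [t*exp(5*t), 3*t*exp(5*t) + exp(5*t)]

Strategy: write A = P · J · P⁻¹ where J is a Jordan canonical form, so e^{tA} = P · e^{tJ} · P⁻¹, and e^{tJ} can be computed block-by-block.

A has Jordan form
J =
  [5, 1]
  [0, 5]
(up to reordering of blocks).

Per-block formulas:
  For a 2×2 Jordan block J_2(5): exp(t · J_2(5)) = e^(5t)·(I + t·N), where N is the 2×2 nilpotent shift.

After assembling e^{tJ} and conjugating by P, we get:

e^{tA} =
  [-3*t*exp(5*t) + exp(5*t), -9*t*exp(5*t)]
  [t*exp(5*t), 3*t*exp(5*t) + exp(5*t)]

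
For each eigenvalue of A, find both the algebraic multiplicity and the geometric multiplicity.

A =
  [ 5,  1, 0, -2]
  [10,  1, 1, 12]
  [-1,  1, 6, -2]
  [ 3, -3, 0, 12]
λ = 6: alg = 4, geom = 2

Step 1 — factor the characteristic polynomial to read off the algebraic multiplicities:
  χ_A(x) = (x - 6)^4

Step 2 — compute geometric multiplicities via the rank-nullity identity g(λ) = n − rank(A − λI):
  rank(A − (6)·I) = 2, so dim ker(A − (6)·I) = n − 2 = 2

Summary:
  λ = 6: algebraic multiplicity = 4, geometric multiplicity = 2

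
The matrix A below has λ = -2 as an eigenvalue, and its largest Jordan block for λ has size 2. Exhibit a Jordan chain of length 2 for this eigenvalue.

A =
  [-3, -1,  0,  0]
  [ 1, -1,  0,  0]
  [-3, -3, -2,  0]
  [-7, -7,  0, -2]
A Jordan chain for λ = -2 of length 2:
v_1 = (-1, 1, -3, -7)ᵀ
v_2 = (1, 0, 0, 0)ᵀ

Let N = A − (-2)·I. We want v_2 with N^2 v_2 = 0 but N^1 v_2 ≠ 0; then v_{j-1} := N · v_j for j = 2, …, 2.

Pick v_2 = (1, 0, 0, 0)ᵀ.
Then v_1 = N · v_2 = (-1, 1, -3, -7)ᵀ.

Sanity check: (A − (-2)·I) v_1 = (0, 0, 0, 0)ᵀ = 0. ✓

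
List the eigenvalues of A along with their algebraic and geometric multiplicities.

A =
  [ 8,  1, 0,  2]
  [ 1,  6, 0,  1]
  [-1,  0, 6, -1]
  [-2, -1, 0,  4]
λ = 6: alg = 4, geom = 2

Step 1 — factor the characteristic polynomial to read off the algebraic multiplicities:
  χ_A(x) = (x - 6)^4

Step 2 — compute geometric multiplicities via the rank-nullity identity g(λ) = n − rank(A − λI):
  rank(A − (6)·I) = 2, so dim ker(A − (6)·I) = n − 2 = 2

Summary:
  λ = 6: algebraic multiplicity = 4, geometric multiplicity = 2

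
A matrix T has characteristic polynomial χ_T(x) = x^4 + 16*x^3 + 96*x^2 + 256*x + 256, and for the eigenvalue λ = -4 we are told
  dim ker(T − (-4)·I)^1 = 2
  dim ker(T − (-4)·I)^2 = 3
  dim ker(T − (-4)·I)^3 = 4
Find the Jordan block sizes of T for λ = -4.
Block sizes for λ = -4: [3, 1]

From the dimensions of kernels of powers, the number of Jordan blocks of size at least j is d_j − d_{j−1} where d_j = dim ker(N^j) (with d_0 = 0). Computing the differences gives [2, 1, 1].
The number of blocks of size exactly k is (#blocks of size ≥ k) − (#blocks of size ≥ k + 1), so the partition is: 1 block(s) of size 1, 1 block(s) of size 3.
In nonincreasing order the block sizes are [3, 1].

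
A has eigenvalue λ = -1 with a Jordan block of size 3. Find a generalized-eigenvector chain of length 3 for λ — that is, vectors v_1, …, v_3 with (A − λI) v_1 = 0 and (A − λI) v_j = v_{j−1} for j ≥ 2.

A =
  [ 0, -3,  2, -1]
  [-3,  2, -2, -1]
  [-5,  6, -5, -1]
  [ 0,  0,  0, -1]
A Jordan chain for λ = -1 of length 3:
v_1 = (0, -2, -3, 0)ᵀ
v_2 = (1, -3, -5, 0)ᵀ
v_3 = (1, 0, 0, 0)ᵀ

Let N = A − (-1)·I. We want v_3 with N^3 v_3 = 0 but N^2 v_3 ≠ 0; then v_{j-1} := N · v_j for j = 3, …, 2.

Pick v_3 = (1, 0, 0, 0)ᵀ.
Then v_2 = N · v_3 = (1, -3, -5, 0)ᵀ.
Then v_1 = N · v_2 = (0, -2, -3, 0)ᵀ.

Sanity check: (A − (-1)·I) v_1 = (0, 0, 0, 0)ᵀ = 0. ✓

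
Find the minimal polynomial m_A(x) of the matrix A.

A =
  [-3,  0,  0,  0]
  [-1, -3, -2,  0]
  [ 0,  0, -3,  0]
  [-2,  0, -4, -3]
x^2 + 6*x + 9

The characteristic polynomial is χ_A(x) = (x + 3)^4, so the eigenvalues are known. The minimal polynomial is
  m_A(x) = Π_λ (x − λ)^{k_λ}
where k_λ is the size of the *largest* Jordan block for λ (equivalently, the smallest k with (A − λI)^k v = 0 for every generalised eigenvector v of λ).

  λ = -3: largest Jordan block has size 2, contributing (x + 3)^2

So m_A(x) = (x + 3)^2 = x^2 + 6*x + 9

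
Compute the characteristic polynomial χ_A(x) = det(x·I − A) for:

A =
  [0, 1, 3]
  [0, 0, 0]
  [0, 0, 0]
x^3

Expanding det(x·I − A) (e.g. by cofactor expansion or by noting that A is similar to its Jordan form J, which has the same characteristic polynomial as A) gives
  χ_A(x) = x^3
which factors as x^3. The eigenvalues (with algebraic multiplicities) are λ = 0 with multiplicity 3.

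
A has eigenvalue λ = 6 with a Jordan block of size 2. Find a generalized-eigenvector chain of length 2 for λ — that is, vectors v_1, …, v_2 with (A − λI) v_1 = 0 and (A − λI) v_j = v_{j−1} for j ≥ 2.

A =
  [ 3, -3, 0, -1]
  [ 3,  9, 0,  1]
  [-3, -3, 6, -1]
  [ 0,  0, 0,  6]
A Jordan chain for λ = 6 of length 2:
v_1 = (-3, 3, -3, 0)ᵀ
v_2 = (1, 0, 0, 0)ᵀ

Let N = A − (6)·I. We want v_2 with N^2 v_2 = 0 but N^1 v_2 ≠ 0; then v_{j-1} := N · v_j for j = 2, …, 2.

Pick v_2 = (1, 0, 0, 0)ᵀ.
Then v_1 = N · v_2 = (-3, 3, -3, 0)ᵀ.

Sanity check: (A − (6)·I) v_1 = (0, 0, 0, 0)ᵀ = 0. ✓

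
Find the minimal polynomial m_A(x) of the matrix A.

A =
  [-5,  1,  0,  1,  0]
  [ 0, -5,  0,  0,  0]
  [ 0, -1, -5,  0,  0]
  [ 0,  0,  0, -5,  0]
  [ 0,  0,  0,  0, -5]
x^2 + 10*x + 25

The characteristic polynomial is χ_A(x) = (x + 5)^5, so the eigenvalues are known. The minimal polynomial is
  m_A(x) = Π_λ (x − λ)^{k_λ}
where k_λ is the size of the *largest* Jordan block for λ (equivalently, the smallest k with (A − λI)^k v = 0 for every generalised eigenvector v of λ).

  λ = -5: largest Jordan block has size 2, contributing (x + 5)^2

So m_A(x) = (x + 5)^2 = x^2 + 10*x + 25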